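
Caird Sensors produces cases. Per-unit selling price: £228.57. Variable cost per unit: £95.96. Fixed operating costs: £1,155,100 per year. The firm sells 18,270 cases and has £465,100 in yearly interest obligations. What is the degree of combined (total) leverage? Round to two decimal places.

3.02

At 18,270 units, contribution = 18,270 × £132.61 = £2,422,784.70.
Operating income = contribution − fixed costs = £2,422,784.70 − £1,155,100 = £1,267,684.70. Interest = £465,100.00.
DOL = £2,422,784.70 ÷ £1,267,684.70 = 1.9112; DFL = £1,267,684.70 ÷ £802,584.70 = 1.5795.
Combined leverage = 1.9112 × 1.5795 = 3.0187.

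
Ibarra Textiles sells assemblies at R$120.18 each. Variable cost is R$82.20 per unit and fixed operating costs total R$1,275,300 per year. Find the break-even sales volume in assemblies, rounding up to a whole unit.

Unit CM = price − variable cost = R$120.18 − R$82.20 = R$37.98.
Break-even Q = R$1,275,300 / R$37.98 = 33,578.20 → 33,579 assemblies.

33,579 assemblies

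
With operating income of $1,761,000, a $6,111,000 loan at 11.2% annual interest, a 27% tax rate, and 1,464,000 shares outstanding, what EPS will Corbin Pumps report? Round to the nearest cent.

Pre-tax income = $1,761,000 − $684,432.00 = $1,076,568.00.
Net income = $1,076,568.00 × (1 − 0.27) = $785,894.64.
EPS = $785,894.64 ÷ 1,464,000 = $0.54.

$0.54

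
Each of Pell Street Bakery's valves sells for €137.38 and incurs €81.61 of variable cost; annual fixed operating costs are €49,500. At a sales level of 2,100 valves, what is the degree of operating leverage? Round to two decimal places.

1.73

Contribution at this volume is 2,100 × €55.77 = €117,117.00.
EBIT = €117,117.00 − €49,500 = €67,617.00.
So DOL = total CM / EBIT = €117,117.00 / €67,617.00 = 1.7321.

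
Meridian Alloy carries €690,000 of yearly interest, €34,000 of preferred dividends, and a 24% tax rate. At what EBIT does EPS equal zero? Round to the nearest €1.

Preferred dividends are paid after tax, so their pre-tax equivalent is €34,000 ÷ (1 − 0.24) = €44,736.84.
EPS = 0 when EBIT covers interest plus the pre-tax preferred burden: €690,000 + €44,736.84 = €734,736.84.

€734,737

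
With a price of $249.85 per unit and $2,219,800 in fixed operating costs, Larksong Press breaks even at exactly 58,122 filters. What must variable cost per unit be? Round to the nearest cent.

Contribution per unit must be FC / Q = $2,219,800 / 58,122 = $38.1921.
Hence VC = price − CM = $249.85 − $38.1921 = $211.66.

$211.66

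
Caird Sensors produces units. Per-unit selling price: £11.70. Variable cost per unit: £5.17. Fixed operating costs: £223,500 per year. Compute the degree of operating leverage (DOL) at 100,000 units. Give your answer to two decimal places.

Contribution at this volume is 100,000 × £6.53 = £653,000.00.
EBIT = £653,000.00 − £223,500 = £429,500.00.
Degree of operating leverage = £653,000.00 / £429,500.00 = 1.5204.

1.52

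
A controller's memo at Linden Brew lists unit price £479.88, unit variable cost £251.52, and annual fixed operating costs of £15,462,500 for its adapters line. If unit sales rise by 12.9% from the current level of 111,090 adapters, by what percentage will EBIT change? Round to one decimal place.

+33.0%

Contribution at this volume is 111,090 × £228.36 = £25,368,512.40.
Subtracting fixed costs: EBIT = £25,368,512.40 − £15,462,500 = £9,906,012.40.
Degree of operating leverage = £25,368,512.40 / £9,906,012.40 = 2.5609.
Operating income changes by 2.5609 × +12.9% = +33.0%.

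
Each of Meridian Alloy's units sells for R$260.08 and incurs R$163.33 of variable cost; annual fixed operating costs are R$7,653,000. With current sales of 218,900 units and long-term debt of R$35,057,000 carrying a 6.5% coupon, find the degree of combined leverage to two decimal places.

1.88

At 218,900 units, contribution = 218,900 × R$96.75 = R$21,178,575.00.
Subtracting fixed costs: EBIT = R$21,178,575.00 − R$7,653,000 = R$13,525,575.00. Interest = R$2,278,705.00, so EBIT − I = R$11,246,870.00.
DCL = contribution ÷ (EBIT − I) = R$21,178,575.00 ÷ R$11,246,870.00 = 1.8831.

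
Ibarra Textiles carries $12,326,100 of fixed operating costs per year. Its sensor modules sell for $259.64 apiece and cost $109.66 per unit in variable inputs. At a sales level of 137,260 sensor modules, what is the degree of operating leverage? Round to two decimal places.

Contribution at this volume is 137,260 × $149.98 = $20,586,254.80.
Subtracting fixed costs: EBIT = $20,586,254.80 − $12,326,100 = $8,260,154.80.
So DOL = total CM / EBIT = $20,586,254.80 / $8,260,154.80 = 2.4922.

2.49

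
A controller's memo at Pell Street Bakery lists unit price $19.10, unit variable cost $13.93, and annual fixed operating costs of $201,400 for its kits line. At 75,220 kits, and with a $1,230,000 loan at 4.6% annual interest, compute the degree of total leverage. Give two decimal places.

At 75,220 units, contribution = 75,220 × $5.17 = $388,887.40.
Operating income = contribution − fixed costs = $388,887.40 − $201,400 = $187,487.40. Interest = $56,580.00.
DOL = $388,887.40 ÷ $187,487.40 = 2.0742; DFL = $187,487.40 ÷ $130,907.40 = 1.4322.
Combined leverage = 2.0742 × 1.4322 = 2.9707.

2.97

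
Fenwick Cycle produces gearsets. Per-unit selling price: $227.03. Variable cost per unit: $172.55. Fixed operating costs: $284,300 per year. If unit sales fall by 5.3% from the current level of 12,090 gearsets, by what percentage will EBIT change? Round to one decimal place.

-9.3%

Total contribution margin = 12,090 × $54.48 = $658,663.20.
Operating income = contribution − fixed costs = $658,663.20 − $284,300 = $374,363.20.
So DOL = total CM / EBIT = $658,663.20 / $374,363.20 = 1.7594.
So EBIT moves 1.7594 × (-5.3%) = -9.3%.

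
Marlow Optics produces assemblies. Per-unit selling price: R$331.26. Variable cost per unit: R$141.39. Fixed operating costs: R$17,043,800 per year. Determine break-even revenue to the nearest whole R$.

R$29,735,762

Contribution margin per unit = R$331.26 − R$141.39 = R$189.87, a CM ratio of R$189.87 ÷ R$331.26 = 0.5732.
Break-even sales = FC ÷ CM ratio = R$17,043,800 × R$331.26 / R$189.87 = R$29,735,762.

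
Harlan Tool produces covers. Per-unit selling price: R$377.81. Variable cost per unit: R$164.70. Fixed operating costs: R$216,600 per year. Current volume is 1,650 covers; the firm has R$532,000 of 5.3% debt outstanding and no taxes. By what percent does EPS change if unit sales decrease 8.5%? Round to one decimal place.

-28.0%

Contribution at this volume is 1,650 × R$213.11 = R$351,631.50.
Operating income = contribution − fixed costs = R$351,631.50 − R$216,600 = R$135,031.50.
After interest of R$28,196.00, pre-tax earnings = R$106,835.50.
DCL = total CM / (EBIT − I) = R$351,631.50 / R$106,835.50 = 3.2913.
%ΔEPS = DCL × %ΔSales = 3.2913 × -8.5% = -28.0%.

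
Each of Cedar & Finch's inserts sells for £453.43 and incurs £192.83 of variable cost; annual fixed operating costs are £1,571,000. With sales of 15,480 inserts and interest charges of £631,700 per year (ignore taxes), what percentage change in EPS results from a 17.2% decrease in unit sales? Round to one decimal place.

Contribution at this volume is 15,480 × £260.60 = £4,034,088.00.
Subtracting fixed costs: EBIT = £4,034,088.00 − £1,571,000 = £2,463,088.00.
After interest of £631,700.00, pre-tax earnings = £1,831,388.00.
DCL = total CM / (EBIT − I) = £4,034,088.00 / £1,831,388.00 = 2.2027.
%ΔEPS = DCL × %ΔSales = 2.2027 × -17.2% = -37.9%.

-37.9%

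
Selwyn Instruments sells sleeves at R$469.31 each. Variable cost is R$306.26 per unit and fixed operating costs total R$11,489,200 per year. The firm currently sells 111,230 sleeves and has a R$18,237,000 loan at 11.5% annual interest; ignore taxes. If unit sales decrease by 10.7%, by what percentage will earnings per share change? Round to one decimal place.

Total contribution margin = 111,230 × R$163.05 = R$18,136,051.50.
EBIT = R$18,136,051.50 − R$11,489,200 = R$6,646,851.50.
After interest of R$2,097,255.00, pre-tax earnings = R$4,549,596.50.
DCL = total CM / (EBIT − I) = R$18,136,051.50 / R$4,549,596.50 = 3.9863.
EPS therefore changes by 3.9863 × (-10.7%) = -42.7%.

-42.7%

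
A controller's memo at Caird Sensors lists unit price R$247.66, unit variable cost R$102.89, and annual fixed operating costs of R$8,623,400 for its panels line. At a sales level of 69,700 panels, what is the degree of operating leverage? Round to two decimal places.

At 69,700 units, contribution = 69,700 × R$144.77 = R$10,090,469.00.
EBIT = R$10,090,469.00 − R$8,623,400 = R$1,467,069.00.
Degree of operating leverage = R$10,090,469.00 / R$1,467,069.00 = 6.8780.

6.88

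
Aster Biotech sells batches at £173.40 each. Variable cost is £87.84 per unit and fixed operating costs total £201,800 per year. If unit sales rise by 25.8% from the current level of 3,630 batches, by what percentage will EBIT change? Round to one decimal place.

At 3,630 units, contribution = 3,630 × £85.56 = £310,582.80.
Subtracting fixed costs: EBIT = £310,582.80 − £201,800 = £108,782.80.
So DOL = total CM / EBIT = £310,582.80 / £108,782.80 = 2.8551.
Operating income changes by 2.8551 × +25.8% = +73.7%.

+73.7%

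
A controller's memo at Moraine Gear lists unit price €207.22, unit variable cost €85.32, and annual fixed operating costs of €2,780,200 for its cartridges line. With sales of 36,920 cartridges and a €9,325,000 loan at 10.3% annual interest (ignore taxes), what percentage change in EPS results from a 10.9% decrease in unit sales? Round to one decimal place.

-64.6%

Contribution at this volume is 36,920 × €121.90 = €4,500,548.00.
EBIT = €4,500,548.00 − €2,780,200 = €1,720,348.00.
After interest of €960,475.00, pre-tax earnings = €759,873.00.
Degree of combined leverage = contribution ÷ (EBIT − I) = €4,500,548.00 ÷ €759,873.00 = 5.9228.
EPS therefore changes by 5.9228 × (-10.9%) = -64.6%.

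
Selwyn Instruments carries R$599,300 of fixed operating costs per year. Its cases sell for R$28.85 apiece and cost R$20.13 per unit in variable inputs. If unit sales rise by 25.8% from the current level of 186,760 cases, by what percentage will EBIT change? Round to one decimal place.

At 186,760 units, contribution = 186,760 × R$8.72 = R$1,628,547.20.
Operating income = contribution − fixed costs = R$1,628,547.20 − R$599,300 = R$1,029,247.20.
So DOL = total CM / EBIT = R$1,628,547.20 / R$1,029,247.20 = 1.5823.
%ΔEBIT = DOL × %ΔSales = 1.5823 × +25.8% = +40.8%.

+40.8%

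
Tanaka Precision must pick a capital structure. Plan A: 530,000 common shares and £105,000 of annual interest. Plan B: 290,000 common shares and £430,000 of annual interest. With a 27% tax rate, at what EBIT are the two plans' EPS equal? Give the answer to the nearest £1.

£822,708

Set EPS_A = EPS_B: (EBIT − £105,000)(1 − 0.27) ÷ 530,000 = (EBIT − £430,000)(1 − 0.27) ÷ 290,000.
Cancelling (1 − t) and cross-multiplying: 290,000·(EBIT − 105,000) = 530,000·(EBIT − 430,000).
EBIT × (530,000 − 290,000) = 430,000 × 530,000 − 105,000 × 290,000 = 197,450,000,000, so EBIT = 197,450,000,000 ÷ 240,000 = 822,708.33.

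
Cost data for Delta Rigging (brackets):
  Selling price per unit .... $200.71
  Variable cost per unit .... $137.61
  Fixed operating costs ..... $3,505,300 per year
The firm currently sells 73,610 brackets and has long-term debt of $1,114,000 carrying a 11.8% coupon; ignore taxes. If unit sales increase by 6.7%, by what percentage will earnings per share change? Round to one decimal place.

Total contribution margin = 73,610 × $63.10 = $4,644,791.00.
EBIT = $4,644,791.00 − $3,505,300 = $1,139,491.00.
After interest of $131,452.00, pre-tax earnings = $1,008,039.00.
Degree of combined leverage = contribution ÷ (EBIT − I) = $4,644,791.00 ÷ $1,008,039.00 = 4.6077.
%ΔEPS = DCL × %ΔSales = 4.6077 × +6.7% = +30.9%.

+30.9%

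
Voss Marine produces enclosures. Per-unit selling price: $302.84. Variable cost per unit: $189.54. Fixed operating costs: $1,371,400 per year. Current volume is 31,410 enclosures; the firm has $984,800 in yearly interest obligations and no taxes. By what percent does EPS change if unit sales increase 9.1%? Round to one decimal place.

At 31,410 units, contribution = 31,410 × $113.30 = $3,558,753.00.
Subtracting fixed costs: EBIT = $3,558,753.00 − $1,371,400 = $2,187,353.00.
Interest = $984,800.00, so EBIT − I = $1,202,553.00.
DCL = total CM / (EBIT − I) = $3,558,753.00 / $1,202,553.00 = 2.9593.
%ΔEPS = DCL × %ΔSales = 2.9593 × +9.1% = +26.9%.

+26.9%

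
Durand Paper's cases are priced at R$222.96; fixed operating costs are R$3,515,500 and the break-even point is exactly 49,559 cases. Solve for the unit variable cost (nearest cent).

R$152.02

Contribution per unit must be FC / Q = R$3,515,500 / 49,559 = R$70.9357.
Hence VC = price − CM = R$222.96 − R$70.9357 = R$152.02.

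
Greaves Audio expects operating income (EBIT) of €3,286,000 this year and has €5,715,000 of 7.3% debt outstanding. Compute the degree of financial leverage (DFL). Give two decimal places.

Annual interest charges come to €417,195.00.
DFL = EBIT ÷ (EBIT − I) = €3,286,000 ÷ (€3,286,000 − €417,195.00) = €3,286,000 ÷ €2,868,805.00 = 1.1454.

1.15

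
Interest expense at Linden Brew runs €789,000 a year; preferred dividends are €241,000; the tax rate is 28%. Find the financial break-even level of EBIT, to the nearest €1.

Grossing the preferred dividend up to pre-tax terms: €241,000 / (1 − 0.28) = €334,722.22.
Financial break-even EBIT = interest + D_p ÷ (1 − t) = €789,000 + €334,722.22 = €1,123,722.22.

€1,123,722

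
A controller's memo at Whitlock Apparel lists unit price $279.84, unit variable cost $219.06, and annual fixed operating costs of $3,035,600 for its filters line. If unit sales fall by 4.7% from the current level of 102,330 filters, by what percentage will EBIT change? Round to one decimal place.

Contribution at this volume is 102,330 × $60.78 = $6,219,617.40.
Operating income = contribution − fixed costs = $6,219,617.40 − $3,035,600 = $3,184,017.40.
DOL = contribution ÷ EBIT = $6,219,617.40 ÷ $3,184,017.40 = 1.9534.
So EBIT moves 1.9534 × (-4.7%) = -9.2%.

-9.2%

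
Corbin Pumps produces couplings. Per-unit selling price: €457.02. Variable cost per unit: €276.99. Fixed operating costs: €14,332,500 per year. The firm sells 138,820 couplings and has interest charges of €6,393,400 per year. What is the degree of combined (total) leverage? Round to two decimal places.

5.86

Total contribution margin = 138,820 × €180.03 = €24,991,764.60.
Subtracting fixed costs: EBIT = €24,991,764.60 − €14,332,500 = €10,659,264.60. Interest = €6,393,400.00, so EBIT − I = €4,265,864.60.
DCL = contribution ÷ (EBIT − I) = €24,991,764.60 ÷ €4,265,864.60 = 5.8585.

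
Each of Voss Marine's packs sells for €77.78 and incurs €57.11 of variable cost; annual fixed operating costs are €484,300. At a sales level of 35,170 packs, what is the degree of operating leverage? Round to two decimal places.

3.00

Total contribution margin = 35,170 × €20.67 = €726,963.90.
Operating income = contribution − fixed costs = €726,963.90 − €484,300 = €242,663.90.
So DOL = total CM / EBIT = €726,963.90 / €242,663.90 = 2.9958.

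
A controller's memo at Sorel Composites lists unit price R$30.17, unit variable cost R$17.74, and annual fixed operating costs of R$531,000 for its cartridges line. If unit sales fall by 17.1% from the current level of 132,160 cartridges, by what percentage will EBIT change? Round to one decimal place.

-25.3%

At 132,160 units, contribution = 132,160 × R$12.43 = R$1,642,748.80.
EBIT = R$1,642,748.80 − R$531,000 = R$1,111,748.80.
DOL = contribution ÷ EBIT = R$1,642,748.80 ÷ R$1,111,748.80 = 1.4776.
Operating income changes by 1.4776 × -17.1% = -25.3%.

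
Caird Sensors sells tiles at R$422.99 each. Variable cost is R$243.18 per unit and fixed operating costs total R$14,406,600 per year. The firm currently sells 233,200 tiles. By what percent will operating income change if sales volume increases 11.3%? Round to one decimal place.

+17.2%

Total contribution margin = 233,200 × R$179.81 = R$41,931,692.00.
EBIT = R$41,931,692.00 − R$14,406,600 = R$27,525,092.00.
DOL = contribution ÷ EBIT = R$41,931,692.00 ÷ R$27,525,092.00 = 1.5234.
Operating income changes by 1.5234 × +11.3% = +17.2%.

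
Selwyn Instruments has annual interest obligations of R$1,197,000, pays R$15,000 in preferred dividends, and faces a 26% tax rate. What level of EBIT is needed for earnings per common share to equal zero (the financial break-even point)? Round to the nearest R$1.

Preferred dividends are paid after tax, so their pre-tax equivalent is R$15,000 ÷ (1 − 0.26) = R$20,270.27.
Financial break-even EBIT = interest + D_p ÷ (1 − t) = R$1,197,000 + R$20,270.27 = R$1,217,270.27.

R$1,217,270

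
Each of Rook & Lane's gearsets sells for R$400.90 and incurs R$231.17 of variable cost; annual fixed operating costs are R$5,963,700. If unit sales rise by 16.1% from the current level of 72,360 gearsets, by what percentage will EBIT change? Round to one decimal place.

+31.3%

Contribution at this volume is 72,360 × R$169.73 = R$12,281,662.80.
EBIT = R$12,281,662.80 − R$5,963,700 = R$6,317,962.80.
So DOL = total CM / EBIT = R$12,281,662.80 / R$6,317,962.80 = 1.9439.
Operating income changes by 1.9439 × +16.1% = +31.3%.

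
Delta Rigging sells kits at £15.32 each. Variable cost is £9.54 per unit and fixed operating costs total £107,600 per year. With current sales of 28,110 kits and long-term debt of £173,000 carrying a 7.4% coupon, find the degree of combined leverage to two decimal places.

3.86

Contribution at this volume is 28,110 × £5.78 = £162,475.80.
Subtracting fixed costs: EBIT = £162,475.80 − £107,600 = £54,875.80. Interest = £12,802.00, so EBIT − I = £42,073.80.
DCL = contribution ÷ (EBIT − I) = £162,475.80 ÷ £42,073.80 = 3.8617.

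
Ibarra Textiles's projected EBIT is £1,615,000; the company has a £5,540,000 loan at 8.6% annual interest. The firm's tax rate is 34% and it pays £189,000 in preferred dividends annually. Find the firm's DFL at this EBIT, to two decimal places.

1.90

Annual interest charges come to £476,440.00.
Pre-tax preferred-dividend burden = £189,000 ÷ (1 − 0.34) = £286,363.64.
DFL = EBIT ÷ [EBIT − I − D_p/(1−t)] = £1,615,000 ÷ [£1,615,000 − £476,440.00 − £286,363.64] = £1,615,000 ÷ £852,196.36 = 1.8951.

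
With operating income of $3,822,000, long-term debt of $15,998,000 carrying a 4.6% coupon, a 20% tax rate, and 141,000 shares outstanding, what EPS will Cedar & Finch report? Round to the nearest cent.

$17.51

Interest = $735,908.00, so EBT = $3,822,000 − $735,908.00 = $3,086,092.00.
Net income = $3,086,092.00 × (1 − 0.20) = $2,468,873.60.
Per share: $2,468,873.60 / 141,000 shares = $17.51.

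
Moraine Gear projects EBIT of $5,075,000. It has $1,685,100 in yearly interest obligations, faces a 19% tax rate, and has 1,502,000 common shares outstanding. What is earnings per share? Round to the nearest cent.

Pre-tax income = $5,075,000 − $1,685,100.00 = $3,389,900.00.
Net income = $3,389,900.00 × (1 − 0.19) = $2,745,819.00.
Per share: $2,745,819.00 / 1,502,000 shares = $1.83.

$1.83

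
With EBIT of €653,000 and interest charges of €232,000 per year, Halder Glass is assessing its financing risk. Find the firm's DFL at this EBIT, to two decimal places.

Interest = €232,000.00.
DFL = EBIT ÷ (EBIT − I) = €653,000 ÷ (€653,000 − €232,000.00) = €653,000 ÷ €421,000.00 = 1.5511.

1.55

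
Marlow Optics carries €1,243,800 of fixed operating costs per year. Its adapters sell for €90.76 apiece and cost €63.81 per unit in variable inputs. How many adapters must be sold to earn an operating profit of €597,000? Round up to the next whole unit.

68,305 adapters

Contribution margin per unit = €90.76 − €63.81 = €26.95.
Required volume = (fixed costs + target profit) ÷ CM = (€1,243,800 + €597,000) ÷ €26.95 = 68,304.27, so 68,305 adapters.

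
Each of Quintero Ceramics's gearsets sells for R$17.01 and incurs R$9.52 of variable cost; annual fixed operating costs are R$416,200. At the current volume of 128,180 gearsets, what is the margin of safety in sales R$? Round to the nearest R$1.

Unit CM = price − variable cost = R$17.01 − R$9.52 = R$7.49. Break-even units = R$416,200 ÷ R$7.49 = 55,567.42; break-even revenue = 55,567.42 × R$17.01 = R$945,201.87.
Current sales = 128,180 × R$17.01 = R$2,180,341.80.
Margin of safety = R$2,180,341.80 − R$945,201.87 = R$1,235,140.

R$1,235,140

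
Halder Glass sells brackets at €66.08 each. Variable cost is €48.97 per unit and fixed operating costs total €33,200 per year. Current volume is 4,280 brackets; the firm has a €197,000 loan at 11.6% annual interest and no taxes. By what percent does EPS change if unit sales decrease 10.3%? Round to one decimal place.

At 4,280 units, contribution = 4,280 × €17.11 = €73,230.80.
EBIT = €73,230.80 − €33,200 = €40,030.80.
After interest of €22,852.00, pre-tax earnings = €17,178.80.
Degree of combined leverage = contribution ÷ (EBIT − I) = €73,230.80 ÷ €17,178.80 = 4.2629.
EPS therefore changes by 4.2629 × (-10.3%) = -43.9%.

-43.9%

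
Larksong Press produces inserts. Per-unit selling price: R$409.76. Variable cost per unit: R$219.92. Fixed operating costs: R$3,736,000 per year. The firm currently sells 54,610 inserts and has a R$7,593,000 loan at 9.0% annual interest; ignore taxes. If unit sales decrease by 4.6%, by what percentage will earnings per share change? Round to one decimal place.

-8.0%

At 54,610 units, contribution = 54,610 × R$189.84 = R$10,367,162.40.
Operating income = contribution − fixed costs = R$10,367,162.40 − R$3,736,000 = R$6,631,162.40.
Interest = R$683,370.00, so EBIT − I = R$5,947,792.40.
DCL = total CM / (EBIT − I) = R$10,367,162.40 / R$5,947,792.40 = 1.7430.
EPS therefore changes by 1.7430 × (-4.6%) = -8.0%.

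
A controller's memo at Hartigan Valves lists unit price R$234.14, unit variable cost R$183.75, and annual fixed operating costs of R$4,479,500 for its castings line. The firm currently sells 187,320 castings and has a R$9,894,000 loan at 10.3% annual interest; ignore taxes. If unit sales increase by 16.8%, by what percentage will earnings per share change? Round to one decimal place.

+40.2%

At 187,320 units, contribution = 187,320 × R$50.39 = R$9,439,054.80.
Operating income = contribution − fixed costs = R$9,439,054.80 − R$4,479,500 = R$4,959,554.80.
After interest of R$1,019,082.00, pre-tax earnings = R$3,940,472.80.
DCL = total CM / (EBIT − I) = R$9,439,054.80 / R$3,940,472.80 = 2.3954.
%ΔEPS = DCL × %ΔSales = 2.3954 × +16.8% = +40.2%.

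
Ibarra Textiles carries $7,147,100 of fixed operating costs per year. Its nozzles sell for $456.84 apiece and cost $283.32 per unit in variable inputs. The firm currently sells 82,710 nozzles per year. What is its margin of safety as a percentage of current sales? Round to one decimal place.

Each unit contributes $456.84 − $283.32 = $173.52. Break-even units = $7,147,100 ÷ $173.52 = 41,188.91; break-even revenue = 41,188.91 × $456.84 = $18,816,742.53.
Actual sales revenue = 82,710 × $456.84 = $37,785,236.40.
Margin of safety = ($37,785,236.40 − $18,816,742.53) ÷ $37,785,236.40 = 50.2%.

50.2%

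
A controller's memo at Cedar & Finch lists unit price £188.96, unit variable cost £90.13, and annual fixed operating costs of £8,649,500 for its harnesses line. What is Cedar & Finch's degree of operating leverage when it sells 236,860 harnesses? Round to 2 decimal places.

1.59

Total contribution margin = 236,860 × £98.83 = £23,408,873.80.
EBIT = £23,408,873.80 − £8,649,500 = £14,759,373.80.
So DOL = total CM / EBIT = £23,408,873.80 / £14,759,373.80 = 1.5860.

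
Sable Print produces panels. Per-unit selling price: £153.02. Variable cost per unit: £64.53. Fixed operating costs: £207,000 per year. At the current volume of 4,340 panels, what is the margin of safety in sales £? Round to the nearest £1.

£306,155

Contribution margin per unit = £153.02 − £64.53 = £88.49. Break-even units = £207,000 ÷ £88.49 = 2,339.25; break-even revenue = 2,339.25 × £153.02 = £357,951.63.
Actual sales revenue = 4,340 × £153.02 = £664,106.80.
Margin of safety = £664,106.80 − £357,951.63 = £306,155.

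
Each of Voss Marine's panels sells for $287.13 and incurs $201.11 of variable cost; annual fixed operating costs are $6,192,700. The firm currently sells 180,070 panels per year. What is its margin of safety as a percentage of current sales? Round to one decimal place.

Contribution margin per unit = $287.13 − $201.11 = $86.02. Break-even units = $6,192,700 ÷ $86.02 = 71,991.40; break-even revenue = 71,991.40 × $287.13 = $20,670,889.92.
Actual sales revenue = 180,070 × $287.13 = $51,703,499.10.
Margin of safety = ($51,703,499.10 − $20,670,889.92) ÷ $51,703,499.10 = 60.0%.

60.0%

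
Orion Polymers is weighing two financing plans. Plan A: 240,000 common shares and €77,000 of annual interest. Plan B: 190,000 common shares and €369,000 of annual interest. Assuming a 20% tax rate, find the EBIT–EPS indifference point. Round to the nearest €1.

At indifference, (EBIT − 77,000)(1 − t)/240,000 = (EBIT − 369,000)(1 − t)/190,000.
Cancelling (1 − t) and cross-multiplying: 190,000·(EBIT − 77,000) = 240,000·(EBIT − 369,000).
Solving, EBIT = (369,000·240,000 − 77,000·190,000) / (240,000 − 190,000) = 73,930,000,000 / 50,000 = 1,478,600.00.

€1,478,600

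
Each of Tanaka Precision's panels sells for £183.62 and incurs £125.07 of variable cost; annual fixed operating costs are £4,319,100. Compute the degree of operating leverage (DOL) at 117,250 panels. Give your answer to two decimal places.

At 117,250 units, contribution = 117,250 × £58.55 = £6,864,987.50.
Operating income = contribution − fixed costs = £6,864,987.50 − £4,319,100 = £2,545,887.50.
Degree of operating leverage = £6,864,987.50 / £2,545,887.50 = 2.6965.

2.70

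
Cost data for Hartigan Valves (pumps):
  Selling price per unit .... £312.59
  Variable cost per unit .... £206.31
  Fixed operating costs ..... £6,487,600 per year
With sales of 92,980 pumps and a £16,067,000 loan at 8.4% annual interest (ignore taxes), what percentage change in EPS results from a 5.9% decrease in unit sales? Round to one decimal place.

-28.5%

Total contribution margin = 92,980 × £106.28 = £9,881,914.40.
Subtracting fixed costs: EBIT = £9,881,914.40 − £6,487,600 = £3,394,314.40.
After interest of £1,349,628.00, pre-tax earnings = £2,044,686.40.
DCL = total CM / (EBIT − I) = £9,881,914.40 / £2,044,686.40 = 4.8330.
%ΔEPS = DCL × %ΔSales = 4.8330 × -5.9% = -28.5%.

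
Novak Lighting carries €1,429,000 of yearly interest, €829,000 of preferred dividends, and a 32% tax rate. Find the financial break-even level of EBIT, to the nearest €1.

€2,648,118

Grossing the preferred dividend up to pre-tax terms: €829,000 / (1 − 0.32) = €1,219,117.65.
Financial break-even EBIT = interest + D_p ÷ (1 − t) = €1,429,000 + €1,219,117.65 = €2,648,117.65.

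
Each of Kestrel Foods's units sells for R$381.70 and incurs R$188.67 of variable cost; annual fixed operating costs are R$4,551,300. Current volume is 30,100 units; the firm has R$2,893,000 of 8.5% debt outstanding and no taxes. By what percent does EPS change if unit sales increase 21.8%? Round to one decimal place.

At 30,100 units, contribution = 30,100 × R$193.03 = R$5,810,203.00.
Subtracting fixed costs: EBIT = R$5,810,203.00 − R$4,551,300 = R$1,258,903.00.
Interest = R$245,905.00, so EBIT − I = R$1,012,998.00.
Degree of combined leverage = contribution ÷ (EBIT − I) = R$5,810,203.00 ÷ R$1,012,998.00 = 5.7357.
EPS therefore changes by 5.7357 × (+21.8%) = +125.0%.

+125.0%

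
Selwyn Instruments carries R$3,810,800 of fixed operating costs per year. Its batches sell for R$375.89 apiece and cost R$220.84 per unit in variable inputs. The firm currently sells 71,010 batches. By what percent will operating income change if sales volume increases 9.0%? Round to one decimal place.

+13.8%

Contribution at this volume is 71,010 × R$155.05 = R$11,010,100.50.
EBIT = R$11,010,100.50 − R$3,810,800 = R$7,199,300.50.
DOL = contribution ÷ EBIT = R$11,010,100.50 ÷ R$7,199,300.50 = 1.5293.
%ΔEBIT = DOL × %ΔSales = 1.5293 × +9.0% = +13.8%.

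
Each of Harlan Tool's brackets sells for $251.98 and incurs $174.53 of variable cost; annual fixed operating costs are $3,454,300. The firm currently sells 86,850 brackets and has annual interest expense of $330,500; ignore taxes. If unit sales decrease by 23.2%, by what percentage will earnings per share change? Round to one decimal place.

Contribution at this volume is 86,850 × $77.45 = $6,726,532.50.
Subtracting fixed costs: EBIT = $6,726,532.50 − $3,454,300 = $3,272,232.50.
After interest of $330,500.00, pre-tax earnings = $2,941,732.50.
Degree of combined leverage = contribution ÷ (EBIT − I) = $6,726,532.50 ÷ $2,941,732.50 = 2.2866.
%ΔEPS = DCL × %ΔSales = 2.2866 × -23.2% = -53.0%.

-53.0%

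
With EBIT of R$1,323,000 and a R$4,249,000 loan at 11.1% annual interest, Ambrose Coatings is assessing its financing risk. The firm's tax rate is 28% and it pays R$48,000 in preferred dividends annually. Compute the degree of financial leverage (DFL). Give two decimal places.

Annual interest charges come to R$471,639.00.
Preferred dividends grossed up pre-tax: R$48,000 / (1 − 0.28) = R$66,666.67.
DFL = EBIT ÷ [EBIT − I − D_p/(1−t)] = R$1,323,000 ÷ [R$1,323,000 − R$471,639.00 − R$66,666.67] = R$1,323,000 ÷ R$784,694.33 = 1.6860.

1.69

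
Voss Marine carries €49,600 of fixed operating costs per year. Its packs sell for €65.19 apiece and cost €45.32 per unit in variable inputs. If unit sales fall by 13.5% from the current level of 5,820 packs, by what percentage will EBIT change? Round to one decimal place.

-23.6%

At 5,820 units, contribution = 5,820 × €19.87 = €115,643.40.
Subtracting fixed costs: EBIT = €115,643.40 − €49,600 = €66,043.40.
So DOL = total CM / EBIT = €115,643.40 / €66,043.40 = 1.7510.
Operating income changes by 1.7510 × -13.5% = -23.6%.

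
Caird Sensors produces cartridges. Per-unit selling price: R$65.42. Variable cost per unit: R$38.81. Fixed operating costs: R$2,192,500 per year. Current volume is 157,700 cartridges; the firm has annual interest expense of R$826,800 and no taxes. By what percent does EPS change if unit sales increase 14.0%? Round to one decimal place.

+49.9%

Total contribution margin = 157,700 × R$26.61 = R$4,196,397.00.
EBIT = R$4,196,397.00 − R$2,192,500 = R$2,003,897.00.
After interest of R$826,800.00, pre-tax earnings = R$1,177,097.00.
Degree of combined leverage = contribution ÷ (EBIT − I) = R$4,196,397.00 ÷ R$1,177,097.00 = 3.5650.
%ΔEPS = DCL × %ΔSales = 3.5650 × +14.0% = +49.9%.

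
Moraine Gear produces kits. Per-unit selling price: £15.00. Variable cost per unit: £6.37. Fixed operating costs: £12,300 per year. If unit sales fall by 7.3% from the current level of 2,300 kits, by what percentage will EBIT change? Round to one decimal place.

-19.2%

Total contribution margin = 2,300 × £8.63 = £19,849.00.
Subtracting fixed costs: EBIT = £19,849.00 − £12,300 = £7,549.00.
Degree of operating leverage = £19,849.00 / £7,549.00 = 2.6294.
%ΔEBIT = DOL × %ΔSales = 2.6294 × -7.3% = -19.2%.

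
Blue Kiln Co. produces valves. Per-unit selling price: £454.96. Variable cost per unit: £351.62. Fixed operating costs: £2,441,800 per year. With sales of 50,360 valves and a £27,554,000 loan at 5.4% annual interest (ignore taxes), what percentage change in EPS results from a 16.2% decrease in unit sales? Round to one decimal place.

-66.2%

At 50,360 units, contribution = 50,360 × £103.34 = £5,204,202.40.
EBIT = £5,204,202.40 − £2,441,800 = £2,762,402.40.
After interest of £1,487,916.00, pre-tax earnings = £1,274,486.40.
Degree of combined leverage = contribution ÷ (EBIT − I) = £5,204,202.40 ÷ £1,274,486.40 = 4.0834.
%ΔEPS = DCL × %ΔSales = 4.0834 × -16.2% = -66.2%.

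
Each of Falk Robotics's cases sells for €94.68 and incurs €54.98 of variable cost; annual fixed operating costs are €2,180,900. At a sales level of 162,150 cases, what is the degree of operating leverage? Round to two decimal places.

1.51

Total contribution margin = 162,150 × €39.70 = €6,437,355.00.
Subtracting fixed costs: EBIT = €6,437,355.00 − €2,180,900 = €4,256,455.00.
Degree of operating leverage = €6,437,355.00 / €4,256,455.00 = 1.5124.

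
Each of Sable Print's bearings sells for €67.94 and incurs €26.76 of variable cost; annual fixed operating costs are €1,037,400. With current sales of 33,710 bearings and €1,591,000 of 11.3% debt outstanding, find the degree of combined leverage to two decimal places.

8.12

Contribution at this volume is 33,710 × €41.18 = €1,388,177.80.
Subtracting fixed costs: EBIT = €1,388,177.80 − €1,037,400 = €350,777.80. Interest = €179,783.00.
DOL = €1,388,177.80 ÷ €350,777.80 = 3.9574; DFL = €350,777.80 ÷ €170,994.80 = 2.0514.
Combined leverage = 3.9574 × 2.0514 = 8.1182.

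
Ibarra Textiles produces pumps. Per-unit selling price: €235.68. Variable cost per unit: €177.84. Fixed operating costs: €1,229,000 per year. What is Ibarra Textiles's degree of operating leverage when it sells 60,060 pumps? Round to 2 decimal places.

1.55

At 60,060 units, contribution = 60,060 × €57.84 = €3,473,870.40.
EBIT = €3,473,870.40 − €1,229,000 = €2,244,870.40.
Degree of operating leverage = €3,473,870.40 / €2,244,870.40 = 1.5475.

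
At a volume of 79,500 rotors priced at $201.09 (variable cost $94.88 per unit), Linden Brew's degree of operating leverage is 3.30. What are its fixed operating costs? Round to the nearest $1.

Contribution at this volume is 79,500 × $106.21 = $8,443,695.00.
DOL = contribution / EBIT, so EBIT = $8,443,695.00 / 3.30 = $2,558,695.45.
Fixed costs = CM − EBIT = $8,443,695.00 − $2,558,695.45 = $5,885,000.

$5,885,000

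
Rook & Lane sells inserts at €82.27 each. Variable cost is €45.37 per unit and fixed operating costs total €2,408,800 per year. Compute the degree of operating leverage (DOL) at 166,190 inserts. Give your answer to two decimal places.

Contribution at this volume is 166,190 × €36.90 = €6,132,411.00.
Subtracting fixed costs: EBIT = €6,132,411.00 − €2,408,800 = €3,723,611.00.
DOL = contribution ÷ EBIT = €6,132,411.00 ÷ €3,723,611.00 = 1.6469.

1.65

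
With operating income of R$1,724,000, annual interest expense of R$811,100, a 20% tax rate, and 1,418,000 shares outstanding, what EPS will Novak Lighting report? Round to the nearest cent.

R$0.52

Interest = R$811,100.00, so EBT = R$1,724,000 − R$811,100.00 = R$912,900.00.
Net income = R$912,900.00 × (1 − 0.20) = R$730,320.00.
EPS = R$730,320.00 ÷ 1,418,000 = R$0.52.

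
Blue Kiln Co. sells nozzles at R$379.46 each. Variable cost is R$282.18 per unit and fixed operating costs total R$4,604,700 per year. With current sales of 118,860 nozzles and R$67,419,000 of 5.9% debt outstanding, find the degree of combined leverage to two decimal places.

3.88

Total contribution margin = 118,860 × R$97.28 = R$11,562,700.80.
Subtracting fixed costs: EBIT = R$11,562,700.80 − R$4,604,700 = R$6,958,000.80. Interest = R$3,977,721.00, so EBIT − I = R$2,980,279.80.
Degree of total leverage = total CM / (EBIT − interest) = R$11,562,700.80 / R$2,980,279.80 = 3.8797.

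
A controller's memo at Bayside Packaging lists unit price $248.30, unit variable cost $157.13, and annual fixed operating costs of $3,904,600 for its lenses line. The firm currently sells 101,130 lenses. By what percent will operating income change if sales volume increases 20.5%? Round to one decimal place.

At 101,130 units, contribution = 101,130 × $91.17 = $9,220,022.10.
Subtracting fixed costs: EBIT = $9,220,022.10 − $3,904,600 = $5,315,422.10.
DOL = contribution ÷ EBIT = $9,220,022.10 ÷ $5,315,422.10 = 1.7346.
Operating income changes by 1.7346 × +20.5% = +35.6%.

+35.6%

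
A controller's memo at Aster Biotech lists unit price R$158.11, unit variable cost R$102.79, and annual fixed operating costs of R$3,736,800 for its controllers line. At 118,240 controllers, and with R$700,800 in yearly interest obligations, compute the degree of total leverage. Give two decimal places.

Total contribution margin = 118,240 × R$55.32 = R$6,541,036.80.
EBIT = R$6,541,036.80 − R$3,736,800 = R$2,804,236.80. Interest = R$700,800.00.
DOL = R$6,541,036.80 ÷ R$2,804,236.80 = 2.3326; DFL = R$2,804,236.80 ÷ R$2,103,436.80 = 1.3332.
DCL = DOL × DFL = 2.3326 × 1.3332 = 3.1098.

3.11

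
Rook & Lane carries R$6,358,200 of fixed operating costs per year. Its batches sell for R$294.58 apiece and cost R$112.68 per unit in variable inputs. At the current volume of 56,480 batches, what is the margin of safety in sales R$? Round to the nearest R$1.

Contribution margin per unit = R$294.58 − R$112.68 = R$181.90. Break-even units = R$6,358,200 ÷ R$181.90 = 34,954.37; break-even revenue = 34,954.37 × R$294.58 = R$10,296,858.47.
Actual sales revenue = 56,480 × R$294.58 = R$16,637,878.40.
Margin of safety = R$16,637,878.40 − R$10,296,858.47 = R$6,341,020.

R$6,341,020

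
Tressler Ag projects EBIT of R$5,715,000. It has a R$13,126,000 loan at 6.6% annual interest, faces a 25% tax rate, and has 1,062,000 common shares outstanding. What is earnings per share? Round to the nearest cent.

R$3.42

Pre-tax income = R$5,715,000 − R$866,316.00 = R$4,848,684.00.
Net income = R$4,848,684.00 × (1 − 0.25) = R$3,636,513.00.
EPS = R$3,636,513.00 ÷ 1,062,000 = R$3.42.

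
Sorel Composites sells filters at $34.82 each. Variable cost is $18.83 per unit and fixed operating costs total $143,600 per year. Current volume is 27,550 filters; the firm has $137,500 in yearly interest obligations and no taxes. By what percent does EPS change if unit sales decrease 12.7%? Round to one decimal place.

-35.1%

Contribution at this volume is 27,550 × $15.99 = $440,524.50.
EBIT = $440,524.50 − $143,600 = $296,924.50.
Interest = $137,500.00, so EBIT − I = $159,424.50.
Degree of combined leverage = contribution ÷ (EBIT − I) = $440,524.50 ÷ $159,424.50 = 2.7632.
%ΔEPS = DCL × %ΔSales = 2.7632 × -12.7% = -35.1%.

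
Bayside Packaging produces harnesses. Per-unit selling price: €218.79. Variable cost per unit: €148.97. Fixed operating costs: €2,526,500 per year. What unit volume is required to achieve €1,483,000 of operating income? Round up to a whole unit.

Each unit contributes €218.79 − €148.97 = €69.82.
Need Q such that Q × €69.82 − €2,526,500 = €1,483,000, i.e. Q = €4,009,500 / €69.82 = 57,426.24 → 57,427.

57,427 harnesses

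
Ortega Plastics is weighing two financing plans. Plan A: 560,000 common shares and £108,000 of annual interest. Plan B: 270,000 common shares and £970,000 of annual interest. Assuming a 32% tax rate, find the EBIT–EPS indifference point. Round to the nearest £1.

£1,772,552

At indifference, (EBIT − 108,000)(1 − t)/560,000 = (EBIT − 970,000)(1 − t)/270,000.
Cancelling (1 − t) and cross-multiplying: 270,000·(EBIT − 108,000) = 560,000·(EBIT − 970,000).
Solving, EBIT = (970,000·560,000 − 108,000·270,000) / (560,000 − 270,000) = 514,040,000,000 / 290,000 = 1,772,551.72.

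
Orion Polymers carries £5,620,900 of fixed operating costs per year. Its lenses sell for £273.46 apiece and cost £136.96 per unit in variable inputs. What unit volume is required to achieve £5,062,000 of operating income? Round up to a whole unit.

78,264 lenses

Unit CM = price − variable cost = £273.46 − £136.96 = £136.50.
Required volume = (fixed costs + target profit) ÷ CM = (£5,620,900 + £5,062,000) ÷ £136.50 = 78,263.00, so 78,264 lenses.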